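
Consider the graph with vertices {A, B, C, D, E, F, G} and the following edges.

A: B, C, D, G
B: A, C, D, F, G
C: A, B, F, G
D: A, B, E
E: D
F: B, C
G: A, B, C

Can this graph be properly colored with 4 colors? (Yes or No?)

Yes

The chromatic number is 4. A, B, C, G are mutually adjacent (a clique of size 4), so at least 4 colors are needed.
4 colors suffice: A=2, B=1, C=3, D=3, E=1, F=2, G=4.
That is already a proper 4-coloring.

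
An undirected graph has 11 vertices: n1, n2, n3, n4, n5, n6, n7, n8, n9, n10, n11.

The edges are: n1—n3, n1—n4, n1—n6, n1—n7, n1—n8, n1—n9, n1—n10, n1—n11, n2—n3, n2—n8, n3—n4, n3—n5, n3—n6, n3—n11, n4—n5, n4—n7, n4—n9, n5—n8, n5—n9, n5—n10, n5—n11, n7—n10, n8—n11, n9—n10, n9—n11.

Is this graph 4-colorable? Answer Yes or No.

Yes

The chromatic number is 3. n1, n3, n6 are pairwise adjacent, so at least 3 colors are needed.
A valid assignment using 3 colors: n1=1, n2=1, n3=2, n4=3, n5=1, n6=3, n7=2, n8=2, n9=2, n10=3, n11=3.
Since 4 ≥ 3, a proper 4-coloring certainly exists.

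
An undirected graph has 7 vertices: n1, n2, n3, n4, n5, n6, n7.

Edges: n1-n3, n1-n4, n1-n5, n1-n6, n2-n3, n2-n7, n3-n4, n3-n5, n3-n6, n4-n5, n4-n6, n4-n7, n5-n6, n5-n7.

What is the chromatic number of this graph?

n1, n3, n4, n5, n6 are pairwise adjacent (a clique of size 5), so at least 5 colors are needed.
One proper 5-coloring: n1=4, n2=1, n3=3, n4=1, n5=2, n6=5, n7=3. Every edge joins two different colors.

5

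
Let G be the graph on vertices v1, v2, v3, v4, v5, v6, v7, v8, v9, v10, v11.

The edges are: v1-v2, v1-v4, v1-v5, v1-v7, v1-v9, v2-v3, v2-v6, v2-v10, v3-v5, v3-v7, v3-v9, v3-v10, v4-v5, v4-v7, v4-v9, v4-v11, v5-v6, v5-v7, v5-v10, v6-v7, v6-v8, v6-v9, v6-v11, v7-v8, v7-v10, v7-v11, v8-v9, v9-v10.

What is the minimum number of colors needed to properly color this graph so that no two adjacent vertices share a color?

v3, v5, v7, v10 form a clique, so at least 4 colors are needed.
4 colors suffice: color 1 → {v2, v7, v9}; color 2 → {v5, v8, v11}; color 3 → {v4, v6, v10}; color 4 → {v1, v3}. Each edge has distinct colors on its endpoints.

4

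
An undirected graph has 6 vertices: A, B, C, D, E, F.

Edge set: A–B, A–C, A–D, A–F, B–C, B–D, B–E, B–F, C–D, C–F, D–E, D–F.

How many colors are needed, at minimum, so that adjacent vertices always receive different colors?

5

A, B, C, D, F are pairwise adjacent (a clique of size 5), so at least 5 colors are needed.
5 colors suffice: color 1 → {B}; color 2 → {D}; color 3 → {E, F}; color 4 → {C}; color 5 → {A}. Every edge joins two different colors.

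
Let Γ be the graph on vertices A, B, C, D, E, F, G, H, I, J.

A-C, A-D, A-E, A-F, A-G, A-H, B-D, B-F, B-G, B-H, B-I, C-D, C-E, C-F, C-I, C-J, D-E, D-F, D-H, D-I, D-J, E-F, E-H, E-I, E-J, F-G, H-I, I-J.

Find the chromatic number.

5

C, D, E, I, J form a clique, so at least 5 colors are needed.
One proper 5-coloring: A=yellow, B=blue, C=green, D=red, E=blue, F=purple, G=red, H=green, I=yellow, J=purple. Each edge has distinct colors on its endpoints.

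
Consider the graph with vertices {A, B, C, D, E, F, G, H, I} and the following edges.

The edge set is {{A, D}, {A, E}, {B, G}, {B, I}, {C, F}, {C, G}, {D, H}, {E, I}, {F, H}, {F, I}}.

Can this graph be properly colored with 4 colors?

The chromatic number is 3. The cycle C-F-I-B-G-C has odd length 5, so it cannot be 2-colored; at least 3 colors are needed.
3 colors suffice: A=red, B=blue, C=green, D=blue, E=blue, F=blue, G=red, H=red, I=red.
Since 4 ≥ 3, a proper 4-coloring certainly exists.

Yes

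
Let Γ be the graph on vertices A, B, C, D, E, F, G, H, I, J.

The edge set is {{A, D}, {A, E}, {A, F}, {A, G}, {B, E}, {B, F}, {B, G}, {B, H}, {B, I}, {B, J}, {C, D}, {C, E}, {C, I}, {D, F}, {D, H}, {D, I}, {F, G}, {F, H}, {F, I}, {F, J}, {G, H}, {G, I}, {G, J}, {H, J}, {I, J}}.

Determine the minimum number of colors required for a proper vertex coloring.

B, F, G, H, J are pairwise adjacent (a clique of size 5), so at least 5 colors are needed.
5 colors suffice: A=3, B=4, C=1, D=2, E=2, F=1, G=2, H=3, I=3, J=5. Each edge has distinct colors on its endpoints.

5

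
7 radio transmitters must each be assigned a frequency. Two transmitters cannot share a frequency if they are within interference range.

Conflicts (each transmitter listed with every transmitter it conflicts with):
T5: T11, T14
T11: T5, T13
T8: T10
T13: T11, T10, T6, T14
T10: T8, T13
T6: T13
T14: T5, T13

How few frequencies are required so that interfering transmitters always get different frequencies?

2

T13 and T6 conflict, so at least 2 frequencies are needed.
Using 2 frequencies: T5=1, T11=2, T8=1, T13=1, T10=2, T6=2, T14=2. Each listed conflict is separated.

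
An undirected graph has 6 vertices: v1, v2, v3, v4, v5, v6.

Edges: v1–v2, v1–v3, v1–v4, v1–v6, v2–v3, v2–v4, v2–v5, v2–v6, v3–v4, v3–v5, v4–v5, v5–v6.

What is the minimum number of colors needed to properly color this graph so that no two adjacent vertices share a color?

v1, v2, v3, v4 are mutually adjacent (a clique of size 4), so at least 4 colors are needed.
4 colors suffice: v1=G, v2=R, v3=Y, v4=B, v5=G, v6=B. Every edge joins two different colors.

4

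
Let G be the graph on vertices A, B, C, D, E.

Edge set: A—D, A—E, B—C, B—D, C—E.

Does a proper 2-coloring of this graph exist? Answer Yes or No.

The cycle A-D-B-C-E-A has odd length 5, so it cannot be 2-colored; at least 3 colors are needed.
So 2 colors are not enough.

No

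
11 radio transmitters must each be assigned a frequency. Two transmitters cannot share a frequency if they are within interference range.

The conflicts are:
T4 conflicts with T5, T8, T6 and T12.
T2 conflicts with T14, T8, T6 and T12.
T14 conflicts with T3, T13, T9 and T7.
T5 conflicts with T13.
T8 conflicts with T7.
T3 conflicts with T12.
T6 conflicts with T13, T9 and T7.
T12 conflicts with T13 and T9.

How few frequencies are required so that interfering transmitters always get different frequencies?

T8 and T7 conflict, so at least 2 frequencies are needed.
2 frequencies suffice: frequency 1 → {T14, T5, T8, T6, T12}; frequency 2 → {T4, T2, T3, T13, T9, T7}. Every pair that conflicts lands in different frequencies.

2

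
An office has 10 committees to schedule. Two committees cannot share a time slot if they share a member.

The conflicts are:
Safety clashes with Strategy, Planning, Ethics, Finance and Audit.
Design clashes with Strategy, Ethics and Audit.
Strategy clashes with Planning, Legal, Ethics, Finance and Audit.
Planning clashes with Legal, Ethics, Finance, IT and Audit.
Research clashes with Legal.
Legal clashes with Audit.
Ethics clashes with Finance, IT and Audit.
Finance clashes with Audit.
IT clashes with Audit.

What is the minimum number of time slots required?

6

Safety, Strategy, Planning, Ethics, Finance, Audit all conflict with each other, so at least 6 time slots are needed.
6 time slots suffice: time slot 1 → {Research, Audit}; time slot 2 → {Design, Planning}; time slot 3 → {Legal, Ethics}; time slot 4 → {Strategy, IT}; time slot 5 → {Finance}; time slot 6 → {Safety}. Every pair that conflicts lands in different time slots.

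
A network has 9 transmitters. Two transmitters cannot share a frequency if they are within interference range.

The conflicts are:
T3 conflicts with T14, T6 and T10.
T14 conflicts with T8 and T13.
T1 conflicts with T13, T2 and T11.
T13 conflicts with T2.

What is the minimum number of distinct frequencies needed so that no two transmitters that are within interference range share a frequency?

T1, T13, T2 pairwise conflict, so at least 3 frequencies are needed.
3 frequencies suffice: frequency 1 → {T14, T1, T6, T10}; frequency 2 → {T3, T8, T13, T11}; frequency 3 → {T2}. Each listed conflict is separated.

3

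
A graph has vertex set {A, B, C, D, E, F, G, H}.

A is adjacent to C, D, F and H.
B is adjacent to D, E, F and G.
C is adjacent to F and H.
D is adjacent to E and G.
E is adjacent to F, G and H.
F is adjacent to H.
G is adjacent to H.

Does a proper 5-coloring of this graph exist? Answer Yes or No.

The chromatic number is 4. B, D, E, G are mutually adjacent (a clique of size 4), so at least 4 colors are needed.
4 colors suffice: color 1 → {B, H}; color 2 → {D, F}; color 3 → {A, E}; color 4 → {C, G}.
Since 5 ≥ 4, a proper 5-coloring certainly exists.

Yes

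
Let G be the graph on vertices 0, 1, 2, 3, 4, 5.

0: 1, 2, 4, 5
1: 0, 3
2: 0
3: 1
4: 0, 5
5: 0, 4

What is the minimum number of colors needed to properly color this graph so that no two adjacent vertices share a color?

0, 4, 5 form a triangle, so at least 3 colors are needed.
3 colors suffice: color a → {0, 3}; color b → {1, 2, 5}; color c → {4}. No two adjacent vertices share a color.

3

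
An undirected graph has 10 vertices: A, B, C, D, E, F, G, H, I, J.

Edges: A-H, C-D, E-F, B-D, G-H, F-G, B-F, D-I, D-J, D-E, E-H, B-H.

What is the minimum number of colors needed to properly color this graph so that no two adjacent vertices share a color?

2

C and D are adjacent, so at least 2 colors are needed.
2 colors suffice: color red → {D, F, H}; color blue → {A, B, C, E, G, I, J}. Each edge has distinct colors on its endpoints.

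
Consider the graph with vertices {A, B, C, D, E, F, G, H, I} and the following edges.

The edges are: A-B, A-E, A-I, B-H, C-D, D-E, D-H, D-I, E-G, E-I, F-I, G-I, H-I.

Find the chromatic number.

D, H, I form a triangle, so at least 3 colors are needed.
One proper 3-coloring: A=blue, B=red, C=red, D=blue, E=green, F=blue, G=blue, H=green, I=red. Every edge joins two different colors.

3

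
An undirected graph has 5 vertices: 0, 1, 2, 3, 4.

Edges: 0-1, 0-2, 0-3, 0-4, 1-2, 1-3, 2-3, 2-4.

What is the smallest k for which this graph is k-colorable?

4

0, 1, 2, 3 form a clique, so at least 4 colors are needed.
4 colors suffice: color red → {2}; color blue → {0}; color green → {3, 4}; color yellow → {1}. Each edge has distinct colors on its endpoints.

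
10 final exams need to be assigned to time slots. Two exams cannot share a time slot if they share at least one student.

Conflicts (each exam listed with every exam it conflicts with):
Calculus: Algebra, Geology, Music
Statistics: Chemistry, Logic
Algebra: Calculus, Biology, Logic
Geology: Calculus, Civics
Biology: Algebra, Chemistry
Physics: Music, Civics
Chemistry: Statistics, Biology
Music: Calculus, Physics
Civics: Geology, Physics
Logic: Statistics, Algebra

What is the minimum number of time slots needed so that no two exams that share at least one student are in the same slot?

The cycle Statistics-Chemistry-Biology-Algebra-Logic-Statistics has odd length 5, so it cannot be 2-colored; at least 3 time slots are needed.
3 time slots suffice: time slot 1 → {Calculus, Biology, Civics, Logic}; time slot 2 → {Algebra, Geology, Chemistry, Music}; time slot 3 → {Statistics, Physics}. No two conflicting exams share a time slot.

3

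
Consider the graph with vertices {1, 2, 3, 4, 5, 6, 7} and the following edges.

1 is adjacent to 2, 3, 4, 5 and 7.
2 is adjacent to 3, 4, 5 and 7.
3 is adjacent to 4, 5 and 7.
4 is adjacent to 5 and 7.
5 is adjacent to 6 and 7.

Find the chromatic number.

6

1, 2, 3, 4, 5, 7 are mutually adjacent (a clique of size 6), so at least 6 colors are needed.
6 colors suffice: 1=c, 2=d, 3=f, 4=b, 5=a, 6=b, 7=e. No two adjacent vertices share a color.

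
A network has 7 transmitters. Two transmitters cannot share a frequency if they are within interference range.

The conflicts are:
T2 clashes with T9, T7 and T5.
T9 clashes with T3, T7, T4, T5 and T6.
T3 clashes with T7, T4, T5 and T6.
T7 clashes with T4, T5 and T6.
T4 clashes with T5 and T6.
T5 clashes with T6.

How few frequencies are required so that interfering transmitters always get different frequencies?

T9, T3, T7, T4, T5, T6 all conflict with each other, so at least 6 frequencies are needed.
6 frequencies suffice: frequency 1 → {T5}; frequency 2 → {T7}; frequency 3 → {T9}; frequency 4 → {T2, T6}; frequency 5 → {T3}; frequency 6 → {T4}. No two conflicting transmitters share a frequency.

6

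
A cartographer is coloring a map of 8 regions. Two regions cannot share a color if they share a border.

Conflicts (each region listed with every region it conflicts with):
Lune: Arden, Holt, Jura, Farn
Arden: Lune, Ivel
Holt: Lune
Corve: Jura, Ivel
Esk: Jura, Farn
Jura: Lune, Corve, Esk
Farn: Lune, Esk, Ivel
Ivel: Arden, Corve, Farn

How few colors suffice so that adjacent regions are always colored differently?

The cycle Arden-Ivel-Corve-Jura-Lune-Arden has odd length 5, so it cannot be 2-colored; at least 3 colors are needed.
3 colors suffice: color 1 → {Lune, Esk, Ivel}; color 2 → {Arden, Holt, Jura, Farn}; color 3 → {Corve}. Every pair that conflicts lands in different colors.

3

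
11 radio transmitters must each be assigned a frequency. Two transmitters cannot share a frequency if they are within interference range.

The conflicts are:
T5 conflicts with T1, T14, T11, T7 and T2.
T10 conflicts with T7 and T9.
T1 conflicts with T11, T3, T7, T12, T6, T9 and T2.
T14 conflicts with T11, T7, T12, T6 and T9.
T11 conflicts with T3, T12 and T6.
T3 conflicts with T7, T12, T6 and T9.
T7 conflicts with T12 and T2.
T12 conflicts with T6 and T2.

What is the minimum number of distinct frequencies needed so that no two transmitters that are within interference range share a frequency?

5

T1, T11, T3, T12, T6 are mutually in conflict, so at least 5 frequencies are needed.
5 frequencies suffice: frequency 1 → {T10, T1, T14}; frequency 2 → {T5, T12, T9}; frequency 3 → {T11, T7}; frequency 4 → {T3, T2}; frequency 5 → {T6}. Each listed conflict is separated.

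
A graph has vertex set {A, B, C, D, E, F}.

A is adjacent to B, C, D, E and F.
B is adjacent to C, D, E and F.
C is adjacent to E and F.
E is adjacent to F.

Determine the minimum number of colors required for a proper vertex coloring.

5

A, B, C, E, F form a clique, so at least 5 colors are needed.
5 colors suffice: color 1 → {B}; color 2 → {A}; color 3 → {D, F}; color 4 → {C}; color 5 → {E}. Every edge joins two different colors.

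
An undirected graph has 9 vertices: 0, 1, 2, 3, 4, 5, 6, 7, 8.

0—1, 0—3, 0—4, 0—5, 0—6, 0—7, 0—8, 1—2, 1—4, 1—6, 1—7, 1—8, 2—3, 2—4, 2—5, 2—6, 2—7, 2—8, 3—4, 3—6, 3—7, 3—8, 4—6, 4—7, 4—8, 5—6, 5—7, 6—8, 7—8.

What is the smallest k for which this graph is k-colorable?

2, 3, 4, 6, 8 are mutually adjacent (a clique of size 5), so at least 5 colors are needed.
5 colors suffice: 0=blue, 1=purple, 2=blue, 3=purple, 4=green, 5=red, 6=yellow, 7=yellow, 8=red. No two adjacent vertices share a color.

5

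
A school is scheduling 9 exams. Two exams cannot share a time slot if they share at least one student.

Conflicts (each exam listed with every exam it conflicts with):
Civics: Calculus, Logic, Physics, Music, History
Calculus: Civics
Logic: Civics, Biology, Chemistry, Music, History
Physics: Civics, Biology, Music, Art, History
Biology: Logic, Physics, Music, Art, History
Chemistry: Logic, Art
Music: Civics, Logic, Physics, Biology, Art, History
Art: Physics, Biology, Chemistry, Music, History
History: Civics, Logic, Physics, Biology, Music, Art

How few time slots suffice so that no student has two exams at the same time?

5

Physics, Biology, Music, Art, History all conflict with each other, so at least 5 time slots are needed.
5 time slots suffice: time slot 1 → {Calculus, Chemistry, Music}; time slot 2 → {History}; time slot 3 → {Civics, Biology}; time slot 4 → {Logic, Physics}; time slot 5 → {Art}. No two conflicting exams share a time slot.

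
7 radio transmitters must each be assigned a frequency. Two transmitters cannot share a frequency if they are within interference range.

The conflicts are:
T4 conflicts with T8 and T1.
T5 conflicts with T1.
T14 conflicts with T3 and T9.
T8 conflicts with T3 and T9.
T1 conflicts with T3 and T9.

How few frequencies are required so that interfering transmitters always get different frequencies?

2

T4 and T8 conflict, so at least 2 frequencies are needed.
2 frequencies suffice: T4=2, T5=2, T14=1, T8=1, T1=1, T3=2, T9=2. Each listed conflict is separated.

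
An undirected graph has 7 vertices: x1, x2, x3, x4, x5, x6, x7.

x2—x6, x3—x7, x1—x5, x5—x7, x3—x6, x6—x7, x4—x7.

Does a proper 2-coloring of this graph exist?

x3, x6, x7 form a triangle, so at least 3 colors are needed.
So 2 colors are not enough.

No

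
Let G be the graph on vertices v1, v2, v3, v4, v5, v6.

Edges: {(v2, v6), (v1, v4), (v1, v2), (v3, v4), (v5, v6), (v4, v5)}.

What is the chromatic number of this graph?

3

The cycle v2-v6-v5-v4-v1-v2 has odd length 5, so it cannot be 2-colored; at least 3 colors are needed.
3 colors suffice: color 1 → {v4, v6}; color 2 → {v1, v3, v5}; color 3 → {v2}. No two adjacent vertices share a color.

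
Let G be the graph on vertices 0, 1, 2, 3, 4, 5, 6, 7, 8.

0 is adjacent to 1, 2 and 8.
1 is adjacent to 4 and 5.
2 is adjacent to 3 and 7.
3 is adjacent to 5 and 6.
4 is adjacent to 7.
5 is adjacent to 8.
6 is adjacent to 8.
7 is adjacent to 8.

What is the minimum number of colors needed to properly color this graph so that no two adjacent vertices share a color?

3

The cycle 1-0-8-7-4-1 has odd length 5, so it cannot be 2-colored; at least 3 colors are needed.
One proper 3-coloring: 0=green, 1=red, 2=blue, 3=red, 4=blue, 5=blue, 6=blue, 7=green, 8=red. Every edge joins two different colors.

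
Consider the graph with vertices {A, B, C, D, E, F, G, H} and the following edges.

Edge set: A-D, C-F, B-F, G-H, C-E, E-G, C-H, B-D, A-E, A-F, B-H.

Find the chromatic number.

C and H are adjacent, so at least 2 colors are needed.
2 colors suffice: color 1 → {A, B, C, G}; color 2 → {D, E, F, H}. Every edge joins two different colors.

2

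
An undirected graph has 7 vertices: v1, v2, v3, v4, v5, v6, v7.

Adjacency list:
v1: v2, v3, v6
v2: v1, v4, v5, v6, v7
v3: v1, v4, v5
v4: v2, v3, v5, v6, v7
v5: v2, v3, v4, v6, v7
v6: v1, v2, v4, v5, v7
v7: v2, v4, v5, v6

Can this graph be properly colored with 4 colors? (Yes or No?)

v2, v4, v5, v6, v7 are pairwise adjacent (a clique of size 5), so at least 5 colors are needed.
So 4 colors are not enough.

No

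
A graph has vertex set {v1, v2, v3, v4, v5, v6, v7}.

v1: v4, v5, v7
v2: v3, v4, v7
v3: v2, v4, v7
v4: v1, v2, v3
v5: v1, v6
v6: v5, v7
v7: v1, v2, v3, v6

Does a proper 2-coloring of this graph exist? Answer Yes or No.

No

v2, v3, v7 form a triangle, so at least 3 colors are needed.
So 2 colors are not enough.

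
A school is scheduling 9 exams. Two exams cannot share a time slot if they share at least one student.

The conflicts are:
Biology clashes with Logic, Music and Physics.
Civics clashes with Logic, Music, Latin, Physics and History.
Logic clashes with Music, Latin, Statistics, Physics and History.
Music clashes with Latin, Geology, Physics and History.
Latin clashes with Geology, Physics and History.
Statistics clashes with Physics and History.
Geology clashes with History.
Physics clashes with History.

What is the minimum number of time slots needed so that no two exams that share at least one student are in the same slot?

6

Civics, Logic, Music, Latin, Physics, History all conflict with each other, so at least 6 time slots are needed.
6 time slots suffice: time slot 1 → {Music, Statistics}; time slot 2 → {Biology, History}; time slot 3 → {Logic, Geology}; time slot 4 → {Physics}; time slot 5 → {Latin}; time slot 6 → {Civics}. No two conflicting exams share a time slot.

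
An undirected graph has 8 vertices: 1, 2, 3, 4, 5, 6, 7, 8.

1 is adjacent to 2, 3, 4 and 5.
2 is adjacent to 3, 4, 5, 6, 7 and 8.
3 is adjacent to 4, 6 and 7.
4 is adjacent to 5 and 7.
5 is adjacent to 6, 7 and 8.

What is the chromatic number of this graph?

4

1, 2, 3, 4 are mutually adjacent (a clique of size 4), so at least 4 colors are needed.
4 colors suffice: color a → {2}; color b → {3, 5}; color c → {4, 6, 8}; color d → {1, 7}. Every edge joins two different colors.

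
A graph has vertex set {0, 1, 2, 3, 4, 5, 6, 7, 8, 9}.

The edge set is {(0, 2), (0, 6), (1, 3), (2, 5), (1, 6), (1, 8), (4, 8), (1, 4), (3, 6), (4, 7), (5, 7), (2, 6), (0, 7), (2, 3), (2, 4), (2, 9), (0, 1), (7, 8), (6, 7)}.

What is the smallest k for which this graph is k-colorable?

2, 3, 6 are pairwise adjacent, so at least 3 colors are needed.
3 colors suffice: color a → {1, 2, 7}; color b → {4, 5, 6, 9}; color c → {0, 3, 8}. Each edge has distinct colors on its endpoints.

3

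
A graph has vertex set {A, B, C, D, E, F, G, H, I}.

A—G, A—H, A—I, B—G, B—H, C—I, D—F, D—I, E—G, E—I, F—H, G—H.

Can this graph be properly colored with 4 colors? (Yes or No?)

Yes

The chromatic number is 3. A, G, H form a triangle, so at least 3 colors are needed.
3 colors suffice: A=green, B=green, C=blue, D=blue, E=blue, F=red, G=red, H=blue, I=red.
Since 4 ≥ 3, a proper 4-coloring certainly exists.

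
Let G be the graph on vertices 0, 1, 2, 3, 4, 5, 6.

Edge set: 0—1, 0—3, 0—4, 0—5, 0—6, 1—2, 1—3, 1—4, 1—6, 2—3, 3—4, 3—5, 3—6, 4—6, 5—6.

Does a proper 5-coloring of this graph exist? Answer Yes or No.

Yes

The chromatic number is 5. 0, 1, 3, 4, 6 form a clique, so at least 5 colors are needed.
5 colors suffice: 0=green, 1=blue, 2=green, 3=red, 4=purple, 5=blue, 6=yellow.
That is already a proper 5-coloring.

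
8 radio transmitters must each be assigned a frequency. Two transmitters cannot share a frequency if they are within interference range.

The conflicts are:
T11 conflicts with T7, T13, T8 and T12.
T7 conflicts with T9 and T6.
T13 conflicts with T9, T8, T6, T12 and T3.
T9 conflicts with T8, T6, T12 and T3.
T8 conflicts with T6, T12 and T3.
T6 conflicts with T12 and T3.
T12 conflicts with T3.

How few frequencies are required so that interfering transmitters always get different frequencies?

6

T13, T9, T8, T6, T12, T3 all conflict with each other, so at least 6 frequencies are needed.
A valid assignment using 6 frequencies: T11=3, T7=1, T13=1, T9=3, T8=5, T6=4, T12=2, T3=6. No two conflicting transmitters share a frequency.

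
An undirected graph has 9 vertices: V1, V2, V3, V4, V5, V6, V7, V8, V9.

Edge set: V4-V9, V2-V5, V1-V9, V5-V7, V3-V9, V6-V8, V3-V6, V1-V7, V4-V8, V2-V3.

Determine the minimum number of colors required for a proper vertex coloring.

3

The cycle V6-V3-V9-V4-V8-V6 has odd length 5, so it cannot be 2-colored; at least 3 colors are needed.
One proper 3-coloring: V1=B, V2=R, V3=B, V4=B, V5=B, V6=G, V7=R, V8=R, V9=R. No two adjacent vertices share a color.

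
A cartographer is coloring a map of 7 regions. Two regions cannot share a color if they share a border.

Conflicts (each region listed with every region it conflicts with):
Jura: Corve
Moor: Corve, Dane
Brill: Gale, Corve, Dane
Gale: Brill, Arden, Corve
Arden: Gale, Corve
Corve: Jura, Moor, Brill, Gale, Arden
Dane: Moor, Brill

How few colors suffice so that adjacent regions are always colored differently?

Gale, Arden, Corve all conflict with each other, so at least 3 colors are needed.
3 colors suffice: color 1 → {Corve, Dane}; color 2 → {Jura, Moor, Gale}; color 3 → {Brill, Arden}. Every pair that conflicts lands in different colors.

3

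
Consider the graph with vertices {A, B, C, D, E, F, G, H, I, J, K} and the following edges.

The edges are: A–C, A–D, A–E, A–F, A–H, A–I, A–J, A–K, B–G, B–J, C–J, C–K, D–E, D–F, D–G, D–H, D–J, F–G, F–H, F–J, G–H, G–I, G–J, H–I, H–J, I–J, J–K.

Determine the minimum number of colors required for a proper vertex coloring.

5

D, F, G, H, J form a clique, so at least 5 colors are needed.
5 colors suffice: color 1 → {E, J}; color 2 → {A, G}; color 3 → {B, C, D, I}; color 4 → {H, K}; color 5 → {F}. Every edge joins two different colors.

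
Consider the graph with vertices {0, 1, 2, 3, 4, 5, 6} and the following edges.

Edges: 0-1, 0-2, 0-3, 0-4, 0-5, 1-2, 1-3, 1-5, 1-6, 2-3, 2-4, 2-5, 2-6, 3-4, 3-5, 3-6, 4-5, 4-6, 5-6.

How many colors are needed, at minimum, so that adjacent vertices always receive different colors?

5

1, 2, 3, 5, 6 are pairwise adjacent (a clique of size 5), so at least 5 colors are needed.
5 colors suffice: color red → {2}; color blue → {3}; color green → {5}; color yellow → {1, 4}; color purple → {0, 6}. Every edge joins two different colors.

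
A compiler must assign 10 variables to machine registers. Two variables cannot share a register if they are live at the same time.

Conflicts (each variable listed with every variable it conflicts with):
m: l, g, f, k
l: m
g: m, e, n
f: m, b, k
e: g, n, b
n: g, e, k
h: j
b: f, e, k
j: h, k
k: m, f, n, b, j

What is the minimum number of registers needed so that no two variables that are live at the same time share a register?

g, e, n pairwise conflict, so at least 3 registers are needed.
Using 3 registers: m=2, l=1, g=1, f=3, e=3, n=2, h=1, b=2, j=2, k=1. Every pair that conflicts lands in different registers.

3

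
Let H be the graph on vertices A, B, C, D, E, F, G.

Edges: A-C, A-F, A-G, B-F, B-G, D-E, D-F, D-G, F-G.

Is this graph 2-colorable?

No

D, F, G are pairwise adjacent, so at least 3 colors are needed.
So 2 colors are not enough.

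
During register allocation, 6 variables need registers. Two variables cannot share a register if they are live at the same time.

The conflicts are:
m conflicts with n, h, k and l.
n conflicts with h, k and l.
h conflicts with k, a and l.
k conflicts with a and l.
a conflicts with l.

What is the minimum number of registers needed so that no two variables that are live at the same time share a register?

m, n, h, k, l all conflict with each other, so at least 5 registers are needed.
5 registers suffice: register 1 → {l}; register 2 → {h}; register 3 → {k}; register 4 → {n, a}; register 5 → {m}. Each listed conflict is separated.

5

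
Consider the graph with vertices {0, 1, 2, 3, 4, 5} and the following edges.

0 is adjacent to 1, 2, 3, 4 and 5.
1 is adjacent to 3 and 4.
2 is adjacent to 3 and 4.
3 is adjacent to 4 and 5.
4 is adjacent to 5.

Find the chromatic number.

0, 1, 3, 4 form a clique, so at least 4 colors are needed.
4 colors suffice: 0=red, 1=yellow, 2=yellow, 3=green, 4=blue, 5=yellow. No two adjacent vertices share a color.

4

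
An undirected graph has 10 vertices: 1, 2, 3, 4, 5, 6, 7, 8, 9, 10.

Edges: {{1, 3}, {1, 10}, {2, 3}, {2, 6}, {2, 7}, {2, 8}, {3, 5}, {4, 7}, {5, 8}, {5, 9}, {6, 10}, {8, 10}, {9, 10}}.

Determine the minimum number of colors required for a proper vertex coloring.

The cycle 10-8-2-3-1-10 has odd length 5, so it cannot be 2-colored; at least 3 colors are needed.
One proper 3-coloring: 1=c, 2=a, 3=b, 4=a, 5=a, 6=b, 7=b, 8=b, 9=b, 10=a. Every edge joins two different colors.

3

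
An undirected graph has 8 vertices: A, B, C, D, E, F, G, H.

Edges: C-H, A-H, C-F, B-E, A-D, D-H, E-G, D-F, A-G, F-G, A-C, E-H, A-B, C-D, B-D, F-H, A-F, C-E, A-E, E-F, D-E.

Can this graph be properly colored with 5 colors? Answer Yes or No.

A, C, D, E, F, H are pairwise adjacent (a clique of size 6), so at least 6 colors are needed.
So 5 colors are not enough.

No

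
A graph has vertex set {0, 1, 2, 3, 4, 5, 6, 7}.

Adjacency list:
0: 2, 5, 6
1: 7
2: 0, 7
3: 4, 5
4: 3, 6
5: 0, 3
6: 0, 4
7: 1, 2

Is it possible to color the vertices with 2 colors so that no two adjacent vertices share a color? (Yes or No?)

The cycle 4-3-5-0-6-4 has odd length 5, so it cannot be 2-colored; at least 3 colors are needed.
So 2 colors are not enough.

No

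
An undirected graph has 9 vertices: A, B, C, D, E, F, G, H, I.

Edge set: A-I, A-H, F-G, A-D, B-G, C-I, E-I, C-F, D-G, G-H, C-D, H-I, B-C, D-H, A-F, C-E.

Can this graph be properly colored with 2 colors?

A, H, I form a triangle, so at least 3 colors are needed.
So 2 colors are not enough.

No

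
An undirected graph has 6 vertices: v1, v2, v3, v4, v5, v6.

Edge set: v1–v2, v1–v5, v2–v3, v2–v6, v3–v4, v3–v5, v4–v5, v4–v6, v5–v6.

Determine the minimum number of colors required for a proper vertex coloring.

3

v3, v4, v5 form a triangle, so at least 3 colors are needed.
3 colors suffice: color 1 → {v2, v5}; color 2 → {v1, v4}; color 3 → {v3, v6}. Each edge has distinct colors on its endpoints.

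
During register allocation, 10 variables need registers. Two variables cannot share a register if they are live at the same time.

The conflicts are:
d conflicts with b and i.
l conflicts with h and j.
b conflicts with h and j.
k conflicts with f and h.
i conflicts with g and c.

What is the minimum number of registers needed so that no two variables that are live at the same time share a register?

2

b and h conflict, so at least 2 registers are needed.
Using 2 registers: d=1, l=2, b=2, k=2, f=1, h=1, i=2, g=1, j=1, c=1. Every pair that conflicts lands in different registers.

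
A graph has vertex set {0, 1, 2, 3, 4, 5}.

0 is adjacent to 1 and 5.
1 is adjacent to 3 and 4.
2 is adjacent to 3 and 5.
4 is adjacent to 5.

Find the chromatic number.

The cycle 1-4-5-2-3-1 has odd length 5, so it cannot be 2-colored; at least 3 colors are needed.
3 colors suffice: 0=blue, 1=red, 2=blue, 3=green, 4=blue, 5=red. Every edge joins two different colors.

3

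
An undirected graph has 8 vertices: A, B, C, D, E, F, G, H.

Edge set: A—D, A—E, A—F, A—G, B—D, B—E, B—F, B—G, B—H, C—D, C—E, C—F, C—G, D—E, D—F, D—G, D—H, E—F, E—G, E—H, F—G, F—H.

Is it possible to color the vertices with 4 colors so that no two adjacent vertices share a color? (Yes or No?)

No

B, D, E, F, G are pairwise adjacent (a clique of size 5), so at least 5 colors are needed.
So 4 colors are not enough.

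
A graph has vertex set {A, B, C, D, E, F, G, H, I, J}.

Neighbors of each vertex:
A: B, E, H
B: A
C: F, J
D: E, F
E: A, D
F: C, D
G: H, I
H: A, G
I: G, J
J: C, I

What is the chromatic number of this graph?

3

The cycle G-H-A-E-D-F-C-J-I-G has odd length 9, so it cannot be 2-colored; at least 3 colors are needed.
3 colors suffice: A=1, B=2, C=3, D=1, E=2, F=2, G=1, H=2, I=2, J=1. Every edge joins two different colors.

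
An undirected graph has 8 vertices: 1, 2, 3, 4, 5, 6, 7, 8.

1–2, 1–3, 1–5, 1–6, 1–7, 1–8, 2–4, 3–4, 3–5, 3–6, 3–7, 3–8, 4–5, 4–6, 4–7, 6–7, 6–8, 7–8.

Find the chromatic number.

1, 3, 6, 7, 8 are pairwise adjacent (a clique of size 5), so at least 5 colors are needed.
One proper 5-coloring: 1=red, 2=blue, 3=blue, 4=red, 5=green, 6=yellow, 7=green, 8=purple. Every edge joins two different colors.

5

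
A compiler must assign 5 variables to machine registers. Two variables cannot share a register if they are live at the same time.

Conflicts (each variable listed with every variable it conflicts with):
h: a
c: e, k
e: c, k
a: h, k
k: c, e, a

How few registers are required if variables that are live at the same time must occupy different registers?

c, e, k pairwise conflict, so at least 3 registers are needed.
3 registers suffice: register 1 → {h, k}; register 2 → {c, a}; register 3 → {e}. Every pair that conflicts lands in different registers.

3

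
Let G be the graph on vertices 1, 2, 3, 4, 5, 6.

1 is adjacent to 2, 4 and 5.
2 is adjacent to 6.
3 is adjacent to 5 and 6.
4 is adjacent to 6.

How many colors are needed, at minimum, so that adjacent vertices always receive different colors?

3

The cycle 2-1-5-3-6-2 has odd length 5, so it cannot be 2-colored; at least 3 colors are needed.
3 colors suffice: color a → {1, 6}; color b → {2, 4, 5}; color c → {3}. Each edge has distinct colors on its endpoints.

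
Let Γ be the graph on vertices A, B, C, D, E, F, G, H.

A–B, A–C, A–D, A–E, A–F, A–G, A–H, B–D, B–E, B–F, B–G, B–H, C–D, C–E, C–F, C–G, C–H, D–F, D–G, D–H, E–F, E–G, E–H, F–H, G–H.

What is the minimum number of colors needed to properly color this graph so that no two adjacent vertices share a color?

A, B, E, G, H are mutually adjacent (a clique of size 5), so at least 5 colors are needed.
5 colors suffice: color 1 → {H}; color 2 → {A}; color 3 → {F, G}; color 4 → {B, C}; color 5 → {D, E}. Every edge joins two different colors.

5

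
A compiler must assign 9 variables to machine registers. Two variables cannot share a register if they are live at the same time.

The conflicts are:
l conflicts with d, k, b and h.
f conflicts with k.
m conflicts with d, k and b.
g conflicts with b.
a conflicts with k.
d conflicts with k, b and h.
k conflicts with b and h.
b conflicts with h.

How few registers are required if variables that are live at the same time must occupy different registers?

l, d, k, b, h are mutually in conflict, so at least 5 registers are needed.
5 registers suffice: l=5, f=2, m=4, g=1, a=2, d=3, k=1, b=2, h=4. No two conflicting variables share a register.

5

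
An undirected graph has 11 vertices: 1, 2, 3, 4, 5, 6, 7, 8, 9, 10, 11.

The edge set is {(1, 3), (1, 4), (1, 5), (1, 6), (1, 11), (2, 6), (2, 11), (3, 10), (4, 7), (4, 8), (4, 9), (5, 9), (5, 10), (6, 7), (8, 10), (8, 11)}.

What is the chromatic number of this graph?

The cycle 11-1-5-10-8-11 has odd length 5, so it cannot be 2-colored; at least 3 colors are needed.
3 colors suffice: 1=a, 2=a, 3=b, 4=b, 5=b, 6=b, 7=a, 8=c, 9=a, 10=a, 11=b. Each edge has distinct colors on its endpoints.

3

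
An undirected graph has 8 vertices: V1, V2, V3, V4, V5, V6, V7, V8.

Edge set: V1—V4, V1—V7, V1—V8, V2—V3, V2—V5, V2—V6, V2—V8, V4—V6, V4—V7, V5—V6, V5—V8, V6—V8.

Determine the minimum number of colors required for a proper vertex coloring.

4

V2, V5, V6, V8 are pairwise adjacent (a clique of size 4), so at least 4 colors are needed.
4 colors suffice: color 1 → {V1, V3, V6}; color 2 → {V2, V4}; color 3 → {V7, V8}; color 4 → {V5}. Each edge has distinct colors on its endpoints.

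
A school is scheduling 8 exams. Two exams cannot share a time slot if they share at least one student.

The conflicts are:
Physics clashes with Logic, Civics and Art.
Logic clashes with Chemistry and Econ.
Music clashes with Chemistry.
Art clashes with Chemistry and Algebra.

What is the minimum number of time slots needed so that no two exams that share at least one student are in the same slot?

2

Physics and Civics conflict, so at least 2 time slots are needed.
2 time slots suffice: Physics=1, Logic=2, Civics=2, Music=2, Art=2, Chemistry=1, Algebra=1, Econ=1. No two conflicting exams share a time slot.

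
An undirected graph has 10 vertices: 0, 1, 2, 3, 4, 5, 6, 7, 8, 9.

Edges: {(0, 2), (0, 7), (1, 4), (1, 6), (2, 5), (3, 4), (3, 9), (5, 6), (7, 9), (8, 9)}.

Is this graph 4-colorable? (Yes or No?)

Yes

The chromatic number is 3. The cycle 2-5-6-1-4-3-9-7-0-2 has odd length 9, so it cannot be 2-colored; at least 3 colors are needed.
3 colors suffice: 0=a, 1=b, 2=b, 3=b, 4=a, 5=c, 6=a, 7=b, 8=b, 9=a.
Since 4 ≥ 3, a proper 4-coloring certainly exists.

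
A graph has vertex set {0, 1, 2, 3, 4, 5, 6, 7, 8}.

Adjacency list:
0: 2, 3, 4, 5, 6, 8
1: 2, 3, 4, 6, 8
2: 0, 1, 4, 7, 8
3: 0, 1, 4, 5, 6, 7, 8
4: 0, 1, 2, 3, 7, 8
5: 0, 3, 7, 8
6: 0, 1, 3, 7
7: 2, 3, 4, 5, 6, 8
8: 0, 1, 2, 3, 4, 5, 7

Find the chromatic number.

3, 4, 7, 8 form a clique, so at least 4 colors are needed.
A valid assignment using 4 colors: 0=d, 1=d, 2=a, 3=a, 4=c, 5=c, 6=b, 7=d, 8=b. Each edge has distinct colors on its endpoints.

4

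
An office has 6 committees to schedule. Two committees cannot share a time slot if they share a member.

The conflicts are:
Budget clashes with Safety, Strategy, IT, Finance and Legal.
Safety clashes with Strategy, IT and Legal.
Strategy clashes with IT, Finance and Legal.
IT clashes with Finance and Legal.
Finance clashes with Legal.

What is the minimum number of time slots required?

5

Budget, Strategy, IT, Finance, Legal are mutually in conflict, so at least 5 time slots are needed.
5 time slots suffice: Budget=3, Safety=5, Strategy=2, IT=1, Finance=5, Legal=4. No two conflicting committees share a time slot.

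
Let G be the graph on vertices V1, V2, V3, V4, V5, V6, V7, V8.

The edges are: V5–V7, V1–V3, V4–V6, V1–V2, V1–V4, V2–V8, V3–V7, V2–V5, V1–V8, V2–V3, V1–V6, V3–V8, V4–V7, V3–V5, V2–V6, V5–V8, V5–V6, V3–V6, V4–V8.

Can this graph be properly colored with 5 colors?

The chromatic number is 4. V1, V2, V3, V8 are pairwise adjacent (a clique of size 4), so at least 4 colors are needed.
4 colors suffice: color R → {V3, V4}; color B → {V6, V7, V8}; color G → {V1, V5}; color Y → {V2}.
Since 5 ≥ 4, a proper 5-coloring certainly exists.

Yes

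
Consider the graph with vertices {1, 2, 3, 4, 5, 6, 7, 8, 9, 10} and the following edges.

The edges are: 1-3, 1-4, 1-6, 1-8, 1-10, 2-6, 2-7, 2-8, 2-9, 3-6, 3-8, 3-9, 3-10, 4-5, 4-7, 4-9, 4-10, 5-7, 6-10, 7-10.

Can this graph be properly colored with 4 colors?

The chromatic number is 4. 1, 3, 6, 10 are mutually adjacent (a clique of size 4), so at least 4 colors are needed.
One proper 4-coloring: 1=blue, 2=red, 3=red, 4=red, 5=green, 6=yellow, 7=blue, 8=green, 9=blue, 10=green.
That is already a proper 4-coloring.

Yes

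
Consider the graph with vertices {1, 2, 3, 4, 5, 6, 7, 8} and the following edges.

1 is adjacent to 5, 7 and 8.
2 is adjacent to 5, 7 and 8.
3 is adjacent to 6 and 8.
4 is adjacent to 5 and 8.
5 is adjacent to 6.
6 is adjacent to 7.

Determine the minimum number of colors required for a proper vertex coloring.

The cycle 8-2-5-6-3-8 has odd length 5, so it cannot be 2-colored; at least 3 colors are needed.
3 colors suffice: 1=b, 2=b, 3=c, 4=b, 5=a, 6=b, 7=a, 8=a. Every edge joins two different colors.

3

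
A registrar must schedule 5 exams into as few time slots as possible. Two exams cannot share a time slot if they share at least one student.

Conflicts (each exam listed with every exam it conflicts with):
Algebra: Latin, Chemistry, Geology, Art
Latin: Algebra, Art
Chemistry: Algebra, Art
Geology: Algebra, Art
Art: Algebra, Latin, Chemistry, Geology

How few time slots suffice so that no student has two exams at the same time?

Algebra, Latin, Art all conflict with each other, so at least 3 time slots are needed.
3 time slots suffice: time slot 1 → {Algebra}; time slot 2 → {Art}; time slot 3 → {Latin, Chemistry, Geology}. Each listed conflict is separated.

3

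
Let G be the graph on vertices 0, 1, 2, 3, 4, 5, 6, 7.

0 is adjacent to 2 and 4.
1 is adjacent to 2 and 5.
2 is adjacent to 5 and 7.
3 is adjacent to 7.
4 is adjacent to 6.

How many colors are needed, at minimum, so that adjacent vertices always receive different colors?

1, 2, 5 are mutually adjacent, so at least 3 colors are needed.
3 colors suffice: color red → {2, 3, 4}; color blue → {0, 5, 6, 7}; color green → {1}. Each edge has distinct colors on its endpoints.

3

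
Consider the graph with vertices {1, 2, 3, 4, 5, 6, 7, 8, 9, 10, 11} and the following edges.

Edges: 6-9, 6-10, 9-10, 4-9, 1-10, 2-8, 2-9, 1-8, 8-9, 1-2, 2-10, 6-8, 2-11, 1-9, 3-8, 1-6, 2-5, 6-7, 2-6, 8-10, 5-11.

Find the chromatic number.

6

1, 2, 6, 8, 9, 10 are pairwise adjacent (a clique of size 6), so at least 6 colors are needed.
6 colors suffice: color a → {2, 3, 4, 7}; color b → {6, 11}; color c → {5, 9}; color d → {8}; color e → {1}; color f → {10}. Every edge joins two different colors.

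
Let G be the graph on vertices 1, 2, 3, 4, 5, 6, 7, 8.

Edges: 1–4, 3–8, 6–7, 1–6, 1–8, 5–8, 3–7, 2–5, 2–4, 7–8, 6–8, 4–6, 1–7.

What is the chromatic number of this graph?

4

1, 6, 7, 8 form a clique, so at least 4 colors are needed.
One proper 4-coloring: 1=blue, 2=green, 3=blue, 4=red, 5=blue, 6=green, 7=yellow, 8=red. Each edge has distinct colors on its endpoints.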